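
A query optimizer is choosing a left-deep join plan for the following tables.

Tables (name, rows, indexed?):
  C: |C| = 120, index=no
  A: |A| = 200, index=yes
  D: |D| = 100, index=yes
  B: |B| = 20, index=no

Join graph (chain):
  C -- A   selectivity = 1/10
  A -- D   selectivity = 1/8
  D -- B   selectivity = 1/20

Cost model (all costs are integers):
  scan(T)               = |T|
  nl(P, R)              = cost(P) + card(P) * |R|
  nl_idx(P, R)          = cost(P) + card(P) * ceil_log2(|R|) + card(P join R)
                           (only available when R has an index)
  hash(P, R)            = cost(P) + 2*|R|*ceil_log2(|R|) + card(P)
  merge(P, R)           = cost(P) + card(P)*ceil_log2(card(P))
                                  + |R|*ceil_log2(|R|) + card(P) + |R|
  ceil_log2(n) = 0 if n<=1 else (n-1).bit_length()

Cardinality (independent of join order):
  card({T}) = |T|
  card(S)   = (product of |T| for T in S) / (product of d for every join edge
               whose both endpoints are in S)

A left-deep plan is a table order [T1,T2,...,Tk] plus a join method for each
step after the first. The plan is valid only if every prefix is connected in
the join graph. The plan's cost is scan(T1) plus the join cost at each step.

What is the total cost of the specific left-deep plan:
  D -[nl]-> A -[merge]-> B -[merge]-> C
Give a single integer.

step 1: scan D: cost=100, card=100
step 2: join A via nl
    card(P join A) = 100*200/(8) = 2500
    cost = 100 + 100*200 = 20100
step 3: join B via merge
    card(P join B) = 2500*20/(20) = 2500
    cost = 20100 + 2500*12 + 20*5 + 2500 + 20 = 52720
step 4: join C via merge
    card(P join C) = 2500*120/(10) = 30000
    cost = 52720 + 2500*12 + 120*7 + 2500 + 120 = 86180

86180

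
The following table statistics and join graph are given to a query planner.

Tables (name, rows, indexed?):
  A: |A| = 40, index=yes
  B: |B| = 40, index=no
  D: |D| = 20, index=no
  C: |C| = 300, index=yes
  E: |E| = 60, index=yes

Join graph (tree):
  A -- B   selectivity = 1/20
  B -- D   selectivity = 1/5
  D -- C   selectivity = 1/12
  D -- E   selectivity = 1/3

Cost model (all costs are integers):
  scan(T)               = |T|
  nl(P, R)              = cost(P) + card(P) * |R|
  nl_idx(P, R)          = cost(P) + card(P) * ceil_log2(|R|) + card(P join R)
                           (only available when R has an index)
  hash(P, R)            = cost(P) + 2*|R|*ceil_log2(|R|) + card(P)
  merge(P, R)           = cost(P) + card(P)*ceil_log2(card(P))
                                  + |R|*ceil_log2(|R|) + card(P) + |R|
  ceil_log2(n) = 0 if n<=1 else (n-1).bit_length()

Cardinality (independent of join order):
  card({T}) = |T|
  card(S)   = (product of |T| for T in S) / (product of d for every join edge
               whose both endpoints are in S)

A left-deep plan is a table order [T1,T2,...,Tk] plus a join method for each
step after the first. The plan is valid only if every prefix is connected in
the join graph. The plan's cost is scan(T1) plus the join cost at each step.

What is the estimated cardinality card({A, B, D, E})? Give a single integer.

Tables in S: A(40), B(40), D(20), E(60)
Edges inside S: A-B(d=20), B-D(d=5), D-E(d=3)
numerator = 40 * 40 * 20 * 60 = 1920000
denominator = 20 * 5 * 3 = 300
card(S) = 1920000 / 300 = 6400

6400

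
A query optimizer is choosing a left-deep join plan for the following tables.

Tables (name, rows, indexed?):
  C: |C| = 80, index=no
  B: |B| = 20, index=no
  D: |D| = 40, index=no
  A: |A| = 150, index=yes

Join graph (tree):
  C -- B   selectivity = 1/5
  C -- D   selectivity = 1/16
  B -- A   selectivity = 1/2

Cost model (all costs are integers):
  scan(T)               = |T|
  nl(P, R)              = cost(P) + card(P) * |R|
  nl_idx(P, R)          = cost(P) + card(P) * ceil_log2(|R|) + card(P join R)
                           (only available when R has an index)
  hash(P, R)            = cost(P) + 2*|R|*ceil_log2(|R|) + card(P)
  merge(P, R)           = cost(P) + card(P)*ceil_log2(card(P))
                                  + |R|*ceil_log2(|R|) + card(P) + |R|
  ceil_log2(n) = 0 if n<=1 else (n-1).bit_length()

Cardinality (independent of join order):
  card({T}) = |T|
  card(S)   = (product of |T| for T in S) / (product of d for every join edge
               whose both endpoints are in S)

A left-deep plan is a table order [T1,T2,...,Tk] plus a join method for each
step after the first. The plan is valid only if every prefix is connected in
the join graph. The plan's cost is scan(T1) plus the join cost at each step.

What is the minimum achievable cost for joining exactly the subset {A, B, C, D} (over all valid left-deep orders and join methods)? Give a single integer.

Selinger DP over subsets of {A,B,C,D}:
  {C}: scan cost=80, card=80
  {B}: scan cost=20, card=20
  {D}: scan cost=40, card=40
  {A}: scan cost=150, card=150
  {BC}: card=320; try (B,hash)→360, (C,merge)→780, (B,merge)→840, (C,hash)→1160, (C,nl)→1620, (B,nl)→1680; best=360 via (B,hash)
  {CD}: card=200; try (D,hash)→640, (C,merge)→960, (D,merge)→1000, (C,hash)→1200, (C,nl)→3240, (D,nl)→3280; best=640 via (D,hash)
  {AB}: card=1500; try (B,hash)→500, (A,merge)→1490, (B,merge)→1620, (A,nl_idx)→1680, (A,hash)→2440, (A,nl)→3020 …(+1); best=500 via (B,hash)
  {BCD}: card=800; try (B,hash)→1040, (D,hash)→1160, (B,merge)→2560, (D,merge)→3840, (B,nl)→4640, (D,nl)→13160; best=1040 via (B,hash)
  {ABC}: card=24000; try (A,hash)→3080, (C,hash)→3120, (A,merge)→4910, (C,merge)→19140, (A,nl_idx)→26920, (A,nl)→48360 …(+1); best=3080 via (A,hash)
  {ABCD}: card=60000; try (A,hash)→4240, (A,merge)→11190, (D,hash)→27560, (A,nl_idx)→67440, (A,nl)→121040, (D,merge)→387360 …(+1); best=4240 via (A,hash)

4240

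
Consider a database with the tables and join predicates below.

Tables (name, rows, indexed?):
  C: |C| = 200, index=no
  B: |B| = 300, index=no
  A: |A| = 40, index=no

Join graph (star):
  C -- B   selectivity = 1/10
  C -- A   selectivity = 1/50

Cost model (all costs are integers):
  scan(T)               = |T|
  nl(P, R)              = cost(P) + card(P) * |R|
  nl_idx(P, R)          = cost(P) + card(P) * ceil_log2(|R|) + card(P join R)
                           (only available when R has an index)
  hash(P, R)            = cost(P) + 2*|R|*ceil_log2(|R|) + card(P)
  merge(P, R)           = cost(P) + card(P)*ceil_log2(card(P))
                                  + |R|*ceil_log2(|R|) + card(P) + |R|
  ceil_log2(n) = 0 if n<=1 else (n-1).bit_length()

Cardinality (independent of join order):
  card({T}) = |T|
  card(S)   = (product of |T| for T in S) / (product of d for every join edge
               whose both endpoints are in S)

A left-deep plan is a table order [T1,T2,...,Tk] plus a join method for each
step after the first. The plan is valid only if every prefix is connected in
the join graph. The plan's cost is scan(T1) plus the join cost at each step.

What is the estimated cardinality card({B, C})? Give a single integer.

6000

Tables in S: B(300), C(200)
Edges inside S: C-B(d=10)
numerator = 300 * 200 = 60000
denominator = 10 = 10
card(S) = 60000 / 10 = 6000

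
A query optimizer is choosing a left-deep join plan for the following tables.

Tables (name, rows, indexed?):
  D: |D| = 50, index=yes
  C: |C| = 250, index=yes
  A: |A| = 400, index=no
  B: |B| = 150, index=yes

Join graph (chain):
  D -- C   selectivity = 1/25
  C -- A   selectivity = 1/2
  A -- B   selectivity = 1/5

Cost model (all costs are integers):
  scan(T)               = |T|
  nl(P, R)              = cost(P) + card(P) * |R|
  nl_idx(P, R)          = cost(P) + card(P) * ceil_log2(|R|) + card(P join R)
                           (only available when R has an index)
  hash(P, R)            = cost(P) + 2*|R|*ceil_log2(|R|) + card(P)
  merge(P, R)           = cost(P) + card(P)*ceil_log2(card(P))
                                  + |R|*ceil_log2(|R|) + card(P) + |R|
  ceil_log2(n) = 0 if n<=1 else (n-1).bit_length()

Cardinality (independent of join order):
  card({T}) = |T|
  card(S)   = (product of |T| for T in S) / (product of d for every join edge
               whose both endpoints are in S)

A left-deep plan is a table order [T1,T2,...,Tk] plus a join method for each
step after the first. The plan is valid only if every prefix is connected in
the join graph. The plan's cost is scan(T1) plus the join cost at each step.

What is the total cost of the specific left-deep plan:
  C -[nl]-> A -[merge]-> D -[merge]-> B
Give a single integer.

step 1: scan C: cost=250, card=250
step 2: join A via nl
    card(P join A) = 250*400/(2) = 50000
    cost = 250 + 250*400 = 100250
step 3: join D via merge
    card(P join D) = 50000*50/(25) = 100000
    cost = 100250 + 50000*16 + 50*6 + 50000 + 50 = 950600
step 4: join B via merge
    card(P join B) = 100000*150/(5) = 3000000
    cost = 950600 + 100000*17 + 150*8 + 100000 + 150 = 2751950

2751950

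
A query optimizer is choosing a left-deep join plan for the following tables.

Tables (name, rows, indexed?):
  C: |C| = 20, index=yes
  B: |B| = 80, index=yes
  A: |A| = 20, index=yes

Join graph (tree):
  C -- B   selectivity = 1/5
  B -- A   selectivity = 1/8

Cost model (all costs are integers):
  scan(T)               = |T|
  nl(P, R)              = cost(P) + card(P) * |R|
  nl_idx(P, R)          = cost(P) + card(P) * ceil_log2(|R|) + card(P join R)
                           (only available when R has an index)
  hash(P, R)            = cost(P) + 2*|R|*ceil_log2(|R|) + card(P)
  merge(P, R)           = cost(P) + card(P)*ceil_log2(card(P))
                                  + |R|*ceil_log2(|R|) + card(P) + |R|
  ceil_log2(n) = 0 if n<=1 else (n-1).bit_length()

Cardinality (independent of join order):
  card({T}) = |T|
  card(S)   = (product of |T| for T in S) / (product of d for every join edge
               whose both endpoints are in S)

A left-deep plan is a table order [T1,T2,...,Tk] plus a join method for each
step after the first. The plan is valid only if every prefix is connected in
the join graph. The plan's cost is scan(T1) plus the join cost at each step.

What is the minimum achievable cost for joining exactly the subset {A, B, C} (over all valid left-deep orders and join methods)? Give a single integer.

Selinger DP over subsets of {A,B,C}:
  {C}: scan cost=20, card=20
  {B}: scan cost=80, card=80
  {A}: scan cost=20, card=20
  {BC}: card=320; try (C,hash)→360, (B,nl_idx)→480, (B,merge)→780, (C,nl_idx)→800, (C,merge)→840, (B,hash)→1160 …(+2); best=360 via (C,hash)
  {AB}: card=200; try (B,nl_idx)→360, (A,hash)→360, (A,nl_idx)→680, (B,merge)→780, (A,merge)→840, (B,hash)→1160 …(+2); best=360 via (B,nl_idx)
  {ABC}: card=800; try (C,hash)→760, (A,hash)→880, (C,nl_idx)→2160, (C,merge)→2280, (A,nl_idx)→2760, (A,merge)→3680 …(+2); best=760 via (C,hash)

760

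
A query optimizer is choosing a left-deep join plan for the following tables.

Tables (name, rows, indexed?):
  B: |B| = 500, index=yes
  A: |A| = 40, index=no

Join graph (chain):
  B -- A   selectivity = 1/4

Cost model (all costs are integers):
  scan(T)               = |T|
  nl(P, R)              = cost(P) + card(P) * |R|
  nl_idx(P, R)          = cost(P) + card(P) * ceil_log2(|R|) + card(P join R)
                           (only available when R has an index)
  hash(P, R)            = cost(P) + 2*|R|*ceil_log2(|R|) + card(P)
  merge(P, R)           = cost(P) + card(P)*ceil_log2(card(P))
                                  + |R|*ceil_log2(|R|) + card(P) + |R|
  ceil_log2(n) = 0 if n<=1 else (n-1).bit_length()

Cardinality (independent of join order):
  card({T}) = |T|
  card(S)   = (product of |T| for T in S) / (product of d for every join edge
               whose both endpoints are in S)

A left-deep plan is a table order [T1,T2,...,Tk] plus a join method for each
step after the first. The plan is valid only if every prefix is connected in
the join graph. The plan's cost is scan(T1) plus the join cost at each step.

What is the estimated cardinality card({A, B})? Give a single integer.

5000

Tables in S: A(40), B(500)
Edges inside S: B-A(d=4)
numerator = 40 * 500 = 20000
denominator = 4 = 4
card(S) = 20000 / 4 = 5000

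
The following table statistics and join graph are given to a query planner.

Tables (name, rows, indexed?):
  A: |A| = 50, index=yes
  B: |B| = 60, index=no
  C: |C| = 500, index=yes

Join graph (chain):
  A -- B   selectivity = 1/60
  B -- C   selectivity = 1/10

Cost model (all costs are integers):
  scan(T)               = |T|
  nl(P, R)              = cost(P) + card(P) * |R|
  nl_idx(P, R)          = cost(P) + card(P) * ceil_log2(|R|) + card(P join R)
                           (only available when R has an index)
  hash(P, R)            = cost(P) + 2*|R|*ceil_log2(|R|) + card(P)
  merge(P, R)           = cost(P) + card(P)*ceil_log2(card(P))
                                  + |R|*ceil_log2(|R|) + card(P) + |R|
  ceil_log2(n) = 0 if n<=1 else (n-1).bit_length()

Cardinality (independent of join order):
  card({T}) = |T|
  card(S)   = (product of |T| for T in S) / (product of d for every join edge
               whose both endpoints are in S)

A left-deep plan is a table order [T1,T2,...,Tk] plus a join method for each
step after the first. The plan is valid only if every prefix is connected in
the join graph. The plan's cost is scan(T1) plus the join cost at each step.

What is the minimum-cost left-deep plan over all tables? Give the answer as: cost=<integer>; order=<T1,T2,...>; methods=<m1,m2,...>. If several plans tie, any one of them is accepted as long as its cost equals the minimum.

Selinger DP (subsets sized 1..n):
  {A}: scan cost=50, card=50
  {B}: scan cost=60, card=60
  {C}: scan cost=500, card=500
  {AB}: card=50; try (A,nl_idx)→470, (A,hash)→720, (B,hash)→820, (B,merge)→820, (A,merge)→830, (B,nl)→3050 …(+1); best=470 via (A,nl_idx)
  {BC}: card=3000; try (B,hash)→1720, (C,nl_idx)→3600, (C,merge)→5480, (B,merge)→5920, (C,hash)→9120, (C,nl)→30060 …(+1); best=1720 via (B,hash)
  {ABC}: card=2500; try (C,nl_idx)→3420, (A,hash)→5320, (C,merge)→5820, (C,hash)→9520, (A,nl_idx)→22220, (C,nl)→25470 …(+2); best=3420 via (C,nl_idx)

cost=3420; order=B,A,C; methods=nl_idx,nl_idx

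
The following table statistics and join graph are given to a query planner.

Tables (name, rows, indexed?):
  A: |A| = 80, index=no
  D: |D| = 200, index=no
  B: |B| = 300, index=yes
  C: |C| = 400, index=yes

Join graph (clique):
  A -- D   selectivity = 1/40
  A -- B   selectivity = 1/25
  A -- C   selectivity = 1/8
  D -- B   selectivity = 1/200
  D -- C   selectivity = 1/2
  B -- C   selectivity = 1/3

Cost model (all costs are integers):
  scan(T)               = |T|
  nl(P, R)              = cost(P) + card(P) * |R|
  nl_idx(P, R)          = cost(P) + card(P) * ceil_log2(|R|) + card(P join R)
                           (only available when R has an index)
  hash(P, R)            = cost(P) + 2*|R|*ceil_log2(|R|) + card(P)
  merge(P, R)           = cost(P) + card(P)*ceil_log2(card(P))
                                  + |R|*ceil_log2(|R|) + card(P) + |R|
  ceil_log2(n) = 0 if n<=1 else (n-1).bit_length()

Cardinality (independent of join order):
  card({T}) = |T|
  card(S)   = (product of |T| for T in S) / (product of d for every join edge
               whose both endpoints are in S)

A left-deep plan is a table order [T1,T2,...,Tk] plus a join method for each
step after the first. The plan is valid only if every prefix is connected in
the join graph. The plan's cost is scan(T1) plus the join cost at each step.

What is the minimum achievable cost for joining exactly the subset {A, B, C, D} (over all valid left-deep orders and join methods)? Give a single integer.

Selinger DP over subsets of {A,B,C,D}:
  {A}: scan cost=80, card=80
  {D}: scan cost=200, card=200
  {B}: scan cost=300, card=300
  {C}: scan cost=400, card=400
  {AD}: card=400; try (A,hash)→1520, (D,merge)→2520, (A,merge)→2640, (D,hash)→3360, (D,nl)→16080, (A,nl)→16200; best=1520 via (A,hash)
  {AB}: card=960; try (A,hash)→1720, (B,nl_idx)→1760, (B,merge)→3720, (A,merge)→3940, (B,hash)→5560, (B,nl)→24080 …(+1); best=1720 via (A,hash)
  {AC}: card=4000; try (A,hash)→1920, (C,merge)→4720, (C,nl_idx)→4800, (A,merge)→5040, (C,hash)→7360, (C,nl)→32080 …(+1); best=1920 via (A,hash)
  {BD}: card=300; try (B,nl_idx)→2300, (D,hash)→3800, (B,merge)→5000, (D,merge)→5100, (B,hash)→5800, (B,nl)→60200 …(+1); best=2300 via (B,nl_idx)
  {CD}: card=40000; try (D,hash)→4000, (C,merge)→6000, (D,merge)→6200, (C,hash)→7600, (C,nl_idx)→42000, (C,nl)→80200 …(+1); best=4000 via (D,hash)
  {BC}: card=40000; try (B,hash)→6200, (C,merge)→7300, (B,merge)→7400, (C,hash)→7800, (C,nl_idx)→43000, (B,nl_idx)→44000 …(+2); best=6200 via (B,hash)
  {ABD}: card=24; try (A,hash)→3720, (B,nl_idx)→5144, (D,hash)→5880, (A,merge)→5940, (B,hash)→7320, (B,merge)→8520 …(+4); best=3720 via (A,hash)
  {ACD}: card=10000; try (D,hash)→9120, (C,hash)→9120, (C,merge)→9520, (C,nl_idx)→15120, (A,hash)→45120, (D,merge)→55720 …(+4); best=9120 via (D,hash)
  {ABC}: card=16000; try (C,hash)→9880, (B,hash)→11320, (C,merge)→16280, (C,nl_idx)→26360, (A,hash)→47320, (B,nl_idx)→53920 …(+5); best=9880 via (C,hash)
  {BCD}: card=20000; try (C,merge)→9300, (C,hash)→9800, (C,nl_idx)→25000, (D,hash)→49400, (B,hash)→49400, (C,nl)→122300 …(+5); best=9300 via (C,merge)
  {ABCD}: card=200; try (C,nl_idx)→4136, (C,merge)→7864, (C,hash)→10944, (C,nl)→13320, (B,hash)→24520, (D,hash)→29080 …(+8); best=4136 via (C,nl_idx)

4136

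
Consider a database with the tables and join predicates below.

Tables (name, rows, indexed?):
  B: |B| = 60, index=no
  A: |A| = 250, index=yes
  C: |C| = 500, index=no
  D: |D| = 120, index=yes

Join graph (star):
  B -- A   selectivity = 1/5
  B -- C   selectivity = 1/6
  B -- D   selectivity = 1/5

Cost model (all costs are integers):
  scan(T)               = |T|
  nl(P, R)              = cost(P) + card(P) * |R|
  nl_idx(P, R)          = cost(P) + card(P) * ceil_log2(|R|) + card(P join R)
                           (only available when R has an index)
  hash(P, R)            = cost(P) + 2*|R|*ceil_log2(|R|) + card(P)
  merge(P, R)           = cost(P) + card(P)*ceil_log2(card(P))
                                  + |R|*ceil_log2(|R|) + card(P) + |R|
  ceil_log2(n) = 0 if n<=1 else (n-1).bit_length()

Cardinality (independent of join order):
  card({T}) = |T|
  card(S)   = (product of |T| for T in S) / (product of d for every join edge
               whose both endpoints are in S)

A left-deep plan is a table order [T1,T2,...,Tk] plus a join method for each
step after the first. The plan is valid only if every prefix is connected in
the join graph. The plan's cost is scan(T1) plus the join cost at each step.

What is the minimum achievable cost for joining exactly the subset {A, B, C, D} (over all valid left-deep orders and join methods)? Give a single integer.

86900

Selinger DP over subsets of {A,B,C,D}:
  {B}: scan cost=60, card=60
  {A}: scan cost=250, card=250
  {C}: scan cost=500, card=500
  {D}: scan cost=120, card=120
  {AB}: card=3000; try (B,hash)→1220, (A,merge)→2730, (B,merge)→2920, (A,nl_idx)→3540, (A,hash)→4120, (A,nl)→15060 …(+1); best=1220 via (B,hash)
  {BC}: card=5000; try (B,hash)→1720, (C,merge)→5480, (B,merge)→5920, (C,hash)→9120, (C,nl)→30060, (B,nl)→30500; best=1720 via (B,hash)
  {BD}: card=1440; try (B,hash)→960, (D,merge)→1440, (B,merge)→1500, (D,hash)→1800, (D,nl_idx)→1920, (D,nl)→7260 …(+1); best=960 via (B,hash)
  {ABC}: card=250000; try (A,hash)→10720, (C,hash)→13220, (C,merge)→45220, (A,merge)→73970, (A,nl_idx)→291720, (A,nl)→1251720 …(+1); best=10720 via (A,hash)
  {ABD}: card=72000; try (D,hash)→5900, (A,hash)→6400, (A,merge)→20490, (D,merge)→41180, (A,nl_idx)→84480, (D,nl_idx)→94220 …(+2); best=5900 via (D,hash)
  {BCD}: card=120000; try (D,hash)→8400, (C,hash)→11400, (C,merge)→23240, (D,merge)→72680, (D,nl_idx)→156720, (D,nl)→601720 …(+1); best=8400 via (D,hash)
  {ABCD}: card=6000000; try (C,hash)→86900, (A,hash)→132400, (D,hash)→262400, (C,merge)→1306900, (A,merge)→2170650, (D,merge)→4761680 …(+5); best=86900 via (C,hash)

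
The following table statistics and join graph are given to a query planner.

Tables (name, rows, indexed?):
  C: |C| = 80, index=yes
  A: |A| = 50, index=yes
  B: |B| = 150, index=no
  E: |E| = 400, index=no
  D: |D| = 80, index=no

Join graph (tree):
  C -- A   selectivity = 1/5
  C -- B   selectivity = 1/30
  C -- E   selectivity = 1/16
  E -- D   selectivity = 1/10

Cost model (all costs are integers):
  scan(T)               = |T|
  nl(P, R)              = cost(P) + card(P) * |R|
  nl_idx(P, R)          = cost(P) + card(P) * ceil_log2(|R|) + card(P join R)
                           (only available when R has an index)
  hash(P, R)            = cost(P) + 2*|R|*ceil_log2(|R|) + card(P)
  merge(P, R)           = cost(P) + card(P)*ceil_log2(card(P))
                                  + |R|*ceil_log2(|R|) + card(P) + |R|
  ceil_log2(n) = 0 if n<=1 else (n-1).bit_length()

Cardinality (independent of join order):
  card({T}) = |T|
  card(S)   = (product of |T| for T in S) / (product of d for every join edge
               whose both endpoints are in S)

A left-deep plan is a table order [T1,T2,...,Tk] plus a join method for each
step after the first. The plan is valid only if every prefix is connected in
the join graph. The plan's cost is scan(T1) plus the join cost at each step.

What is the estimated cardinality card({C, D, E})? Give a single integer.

16000

Tables in S: C(80), D(80), E(400)
Edges inside S: C-E(d=16), E-D(d=10)
numerator = 80 * 80 * 400 = 2560000
denominator = 16 * 10 = 160
card(S) = 2560000 / 160 = 16000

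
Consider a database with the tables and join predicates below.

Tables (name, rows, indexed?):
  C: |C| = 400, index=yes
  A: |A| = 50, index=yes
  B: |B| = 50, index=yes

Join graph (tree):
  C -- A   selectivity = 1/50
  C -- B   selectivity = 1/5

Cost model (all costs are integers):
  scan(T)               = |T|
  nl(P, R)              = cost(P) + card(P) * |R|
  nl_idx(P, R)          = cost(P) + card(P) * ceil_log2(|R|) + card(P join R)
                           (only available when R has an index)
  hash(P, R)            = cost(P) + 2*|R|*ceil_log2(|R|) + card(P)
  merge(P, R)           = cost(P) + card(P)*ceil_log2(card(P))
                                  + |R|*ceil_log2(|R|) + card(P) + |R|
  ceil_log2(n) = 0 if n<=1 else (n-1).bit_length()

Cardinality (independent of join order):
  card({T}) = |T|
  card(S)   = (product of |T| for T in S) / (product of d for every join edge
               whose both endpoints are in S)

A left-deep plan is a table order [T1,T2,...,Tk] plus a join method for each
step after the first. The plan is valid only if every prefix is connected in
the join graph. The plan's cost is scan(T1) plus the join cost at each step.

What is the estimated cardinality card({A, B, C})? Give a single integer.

Tables in S: A(50), B(50), C(400)
Edges inside S: C-A(d=50), C-B(d=5)
numerator = 50 * 50 * 400 = 1000000
denominator = 50 * 5 = 250
card(S) = 1000000 / 250 = 4000

4000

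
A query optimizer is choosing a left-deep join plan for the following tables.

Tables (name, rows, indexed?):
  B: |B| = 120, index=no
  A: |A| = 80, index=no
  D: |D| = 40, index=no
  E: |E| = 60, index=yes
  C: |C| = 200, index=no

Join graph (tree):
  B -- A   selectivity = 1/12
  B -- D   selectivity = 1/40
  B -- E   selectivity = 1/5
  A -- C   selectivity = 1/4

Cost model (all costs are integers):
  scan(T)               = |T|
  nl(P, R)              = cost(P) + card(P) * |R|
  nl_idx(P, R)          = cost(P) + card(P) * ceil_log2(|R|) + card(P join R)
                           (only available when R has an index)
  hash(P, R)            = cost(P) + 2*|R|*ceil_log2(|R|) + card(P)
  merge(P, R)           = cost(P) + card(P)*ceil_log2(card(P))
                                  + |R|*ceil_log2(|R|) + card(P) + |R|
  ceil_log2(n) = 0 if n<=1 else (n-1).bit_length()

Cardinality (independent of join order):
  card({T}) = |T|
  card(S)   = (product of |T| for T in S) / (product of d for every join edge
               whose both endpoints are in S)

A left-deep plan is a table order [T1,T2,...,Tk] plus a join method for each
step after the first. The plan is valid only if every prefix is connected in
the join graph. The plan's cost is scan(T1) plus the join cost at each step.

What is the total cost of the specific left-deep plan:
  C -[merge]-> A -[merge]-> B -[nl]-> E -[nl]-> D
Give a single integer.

step 1: scan C: cost=200, card=200
step 2: join A via merge
    card(P join A) = 200*80/(4) = 4000
    cost = 200 + 200*8 + 80*7 + 200 + 80 = 2640
step 3: join B via merge
    card(P join B) = 4000*120/(12) = 40000
    cost = 2640 + 4000*12 + 120*7 + 4000 + 120 = 55600
step 4: join E via nl
    card(P join E) = 40000*60/(5) = 480000
    cost = 55600 + 40000*60 = 2455600
step 5: join D via nl
    card(P join D) = 480000*40/(40) = 480000
    cost = 2455600 + 480000*40 = 21655600

21655600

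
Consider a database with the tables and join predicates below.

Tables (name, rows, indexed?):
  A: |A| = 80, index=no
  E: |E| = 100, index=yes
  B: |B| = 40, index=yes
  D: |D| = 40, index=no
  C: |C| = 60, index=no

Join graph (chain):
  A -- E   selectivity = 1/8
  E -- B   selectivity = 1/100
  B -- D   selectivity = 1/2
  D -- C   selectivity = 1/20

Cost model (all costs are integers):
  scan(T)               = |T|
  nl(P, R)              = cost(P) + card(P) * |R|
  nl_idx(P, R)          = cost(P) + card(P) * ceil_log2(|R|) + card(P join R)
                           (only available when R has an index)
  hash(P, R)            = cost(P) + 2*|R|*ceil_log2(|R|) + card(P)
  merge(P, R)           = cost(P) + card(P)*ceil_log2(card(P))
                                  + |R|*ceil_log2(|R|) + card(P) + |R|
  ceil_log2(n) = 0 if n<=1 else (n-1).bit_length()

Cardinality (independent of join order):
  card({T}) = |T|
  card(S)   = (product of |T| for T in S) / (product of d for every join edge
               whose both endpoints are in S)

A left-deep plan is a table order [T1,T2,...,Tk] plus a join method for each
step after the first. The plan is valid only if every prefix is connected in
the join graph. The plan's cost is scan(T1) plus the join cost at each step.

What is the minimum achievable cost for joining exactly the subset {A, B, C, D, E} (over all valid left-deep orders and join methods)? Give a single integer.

Selinger DP over subsets of {A,B,C,D,E}:
  {A}: scan cost=80, card=80
  {E}: scan cost=100, card=100
  {B}: scan cost=40, card=40
  {D}: scan cost=40, card=40
  {C}: scan cost=60, card=60
  {AE}: card=1000; try (A,hash)→1320, (E,merge)→1520, (A,merge)→1540, (E,hash)→1560, (E,nl_idx)→1640, (E,nl)→8080 …(+1); best=1320 via (A,hash)
  {BE}: card=40; try (E,nl_idx)→360, (B,hash)→680, (B,nl_idx)→740, (E,merge)→1120, (B,merge)→1180, (E,hash)→1480 …(+2); best=360 via (E,nl_idx)
  {BD}: card=800; try (D,hash)→560, (B,hash)→560, (D,merge)→600, (B,merge)→600, (B,nl_idx)→1080, (D,nl)→1640 …(+1); best=560 via (D,hash)
  {CD}: card=120; try (D,hash)→600, (C,merge)→740, (D,merge)→760, (C,hash)→800, (C,nl)→2440, (D,nl)→2460; best=600 via (D,hash)
  {ABE}: card=400; try (A,merge)→1280, (A,hash)→1520, (B,hash)→2800, (A,nl)→3560, (B,nl_idx)→7720, (B,merge)→12600 …(+1); best=1280 via (A,merge)
  {BDE}: card=800; try (D,hash)→880, (D,merge)→920, (D,nl)→1960, (E,hash)→2760, (E,nl_idx)→6960, (E,merge)→10160 …(+1); best=880 via (D,hash)
  {BCD}: card=2400; try (B,hash)→1200, (B,merge)→1840, (C,hash)→2080, (B,nl_idx)→3720, (B,nl)→5400, (C,merge)→9780 …(+1); best=1200 via (B,hash)
  {ABDE}: card=8000; try (D,hash)→2160, (A,hash)→2800, (D,merge)→5560, (A,merge)→10320, (D,nl)→17280, (A,nl)→64880; best=2160 via (D,hash)
  {BCDE}: card=2400; try (C,hash)→2400, (E,hash)→5000, (C,merge)→10100, (E,nl_idx)→20400, (E,merge)→33200, (C,nl)→48880 …(+1); best=2400 via (C,hash)
  {ABCDE}: card=24000; try (A,hash)→5920, (C,hash)→10880, (A,merge)→34240, (C,merge)→114580, (A,nl)→194400, (C,nl)→482160; best=5920 via (A,hash)

5920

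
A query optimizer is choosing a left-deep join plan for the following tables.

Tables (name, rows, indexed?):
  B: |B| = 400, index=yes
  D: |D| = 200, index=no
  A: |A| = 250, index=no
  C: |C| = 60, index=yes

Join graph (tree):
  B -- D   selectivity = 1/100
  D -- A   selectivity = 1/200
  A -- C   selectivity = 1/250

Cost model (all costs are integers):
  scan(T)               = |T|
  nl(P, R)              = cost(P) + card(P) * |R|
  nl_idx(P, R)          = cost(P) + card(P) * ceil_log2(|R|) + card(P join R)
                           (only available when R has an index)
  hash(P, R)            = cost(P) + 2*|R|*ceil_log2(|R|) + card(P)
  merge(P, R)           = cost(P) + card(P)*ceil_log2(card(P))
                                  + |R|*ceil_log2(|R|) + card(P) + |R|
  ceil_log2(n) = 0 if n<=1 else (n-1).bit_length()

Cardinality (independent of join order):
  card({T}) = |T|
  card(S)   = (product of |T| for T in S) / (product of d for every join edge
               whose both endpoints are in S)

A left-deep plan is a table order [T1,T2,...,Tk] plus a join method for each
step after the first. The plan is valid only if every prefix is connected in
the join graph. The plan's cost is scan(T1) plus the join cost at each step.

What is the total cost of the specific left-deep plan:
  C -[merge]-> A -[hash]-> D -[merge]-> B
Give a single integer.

10410

step 1: scan C: cost=60, card=60
step 2: join A via merge
    card(P join A) = 60*250/(250) = 60
    cost = 60 + 60*6 + 250*8 + 60 + 250 = 2730
step 3: join D via hash
    card(P join D) = 60*200/(200) = 60
    cost = 2730 + 2*200*8 + 60 = 5990
step 4: join B via merge
    card(P join B) = 60*400/(100) = 240
    cost = 5990 + 60*6 + 400*9 + 60 + 400 = 10410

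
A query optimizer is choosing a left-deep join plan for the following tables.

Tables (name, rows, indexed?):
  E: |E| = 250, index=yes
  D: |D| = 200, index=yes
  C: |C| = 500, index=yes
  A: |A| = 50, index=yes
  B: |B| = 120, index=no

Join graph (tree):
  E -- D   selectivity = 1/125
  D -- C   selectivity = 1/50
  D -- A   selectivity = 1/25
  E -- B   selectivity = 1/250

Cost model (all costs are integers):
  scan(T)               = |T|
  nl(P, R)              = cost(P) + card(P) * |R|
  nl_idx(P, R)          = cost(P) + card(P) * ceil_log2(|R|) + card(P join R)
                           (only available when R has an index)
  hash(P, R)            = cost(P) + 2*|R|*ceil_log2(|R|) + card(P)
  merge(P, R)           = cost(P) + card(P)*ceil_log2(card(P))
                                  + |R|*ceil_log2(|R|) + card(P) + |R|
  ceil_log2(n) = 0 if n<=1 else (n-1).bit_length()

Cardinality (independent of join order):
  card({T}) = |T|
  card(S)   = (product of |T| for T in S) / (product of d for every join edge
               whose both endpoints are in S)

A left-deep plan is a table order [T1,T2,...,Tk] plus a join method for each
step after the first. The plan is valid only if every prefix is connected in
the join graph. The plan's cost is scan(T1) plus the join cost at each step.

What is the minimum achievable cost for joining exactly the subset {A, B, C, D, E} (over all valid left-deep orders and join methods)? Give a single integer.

Selinger DP over subsets of {A,B,C,D,E}:
  {E}: scan cost=250, card=250
  {D}: scan cost=200, card=200
  {C}: scan cost=500, card=500
  {A}: scan cost=50, card=50
  {B}: scan cost=120, card=120
  {DE}: card=400; try (E,nl_idx)→2200, (D,nl_idx)→2650, (D,hash)→3700, (E,merge)→4250, (D,merge)→4300, (E,hash)→4400 …(+2); best=2200 via (E,nl_idx)
  {BE}: card=120; try (E,nl_idx)→1200, (B,hash)→2180, (E,merge)→3330, (B,merge)→3460, (E,hash)→4240, (E,nl)→30120 …(+1); best=1200 via (E,nl_idx)
  {CD}: card=2000; try (C,nl_idx)→4000, (D,hash)→4200, (D,nl_idx)→6500, (C,merge)→7000, (D,merge)→7300, (C,hash)→9400 …(+2); best=4000 via (C,nl_idx)
  {AD}: card=400; try (D,nl_idx)→850, (A,hash)→1000, (A,nl_idx)→1800, (D,merge)→2200, (A,merge)→2350, (D,hash)→3300 …(+2); best=850 via (D,nl_idx)
  {CDE}: card=4000; try (C,nl_idx)→9800, (E,hash)→10000, (C,merge)→11200, (C,hash)→11600, (E,nl_idx)→24000, (E,merge)→30250 …(+2); best=9800 via (C,nl_idx)
  {ADE}: card=800; try (A,hash)→3200, (E,nl_idx)→4850, (E,hash)→5250, (A,nl_idx)→5400, (A,merge)→6550, (E,merge)→7100 …(+2); best=3200 via (A,hash)
  {BDE}: card=192; try (D,nl_idx)→2352, (D,merge)→3960, (B,hash)→4280, (D,hash)→4520, (B,merge)→7160, (D,nl)→25200 …(+1); best=2352 via (D,nl_idx)
  {ACD}: card=4000; try (A,hash)→6600, (C,nl_idx)→8450, (C,merge)→9850, (C,hash)→10250, (A,nl_idx)→20000, (A,merge)→28350 …(+2); best=6600 via (A,hash)
  {ACDE}: card=8000; try (C,hash)→13000, (A,hash)→14400, (E,hash)→14600, (C,merge)→17000, (C,nl_idx)→18400, (A,nl_idx)→41800 …(+6); best=13000 via (C,hash)
  {BCDE}: card=1920; try (C,nl_idx)→6000, (C,merge)→9080, (C,hash)→11544, (B,hash)→15480, (B,merge)→62760, (C,nl)→98352 …(+1); best=6000 via (C,nl_idx)
  {ABDE}: card=384; try (A,hash)→3144, (A,nl_idx)→3888, (A,merge)→4430, (B,hash)→5680, (A,nl)→11952, (B,merge)→12960 …(+1); best=3144 via (A,hash)
  {ABCDE}: card=3840; try (A,hash)→8520, (C,nl_idx)→10440, (C,merge)→11984, (C,hash)→12528, (A,nl_idx)→21360, (B,hash)→22680 …(+5); best=8520 via (A,hash)

8520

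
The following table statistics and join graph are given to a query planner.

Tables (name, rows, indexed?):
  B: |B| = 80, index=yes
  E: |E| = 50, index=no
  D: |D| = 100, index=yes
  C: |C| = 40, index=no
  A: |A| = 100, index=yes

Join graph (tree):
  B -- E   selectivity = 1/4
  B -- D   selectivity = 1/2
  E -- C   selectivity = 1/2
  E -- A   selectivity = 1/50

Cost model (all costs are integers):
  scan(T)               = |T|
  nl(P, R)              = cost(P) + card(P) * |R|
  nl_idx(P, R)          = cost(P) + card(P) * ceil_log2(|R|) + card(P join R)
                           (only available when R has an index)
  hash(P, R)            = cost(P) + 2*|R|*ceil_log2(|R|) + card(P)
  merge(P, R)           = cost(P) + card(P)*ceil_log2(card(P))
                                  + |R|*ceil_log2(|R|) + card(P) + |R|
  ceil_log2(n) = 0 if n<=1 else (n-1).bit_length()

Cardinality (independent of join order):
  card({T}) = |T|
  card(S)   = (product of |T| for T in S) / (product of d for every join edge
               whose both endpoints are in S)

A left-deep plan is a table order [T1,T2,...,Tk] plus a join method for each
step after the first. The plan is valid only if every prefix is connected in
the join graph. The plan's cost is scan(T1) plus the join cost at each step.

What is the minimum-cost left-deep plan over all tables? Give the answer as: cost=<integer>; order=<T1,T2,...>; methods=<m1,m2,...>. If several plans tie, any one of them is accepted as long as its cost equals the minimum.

cost=45600; order=E,A,B,C,D; methods=nl_idx,hash,hash,hash

Selinger DP (subsets sized 1..n):
  {B}: scan cost=80, card=80
  {E}: scan cost=50, card=50
  {D}: scan cost=100, card=100
  {C}: scan cost=40, card=40
  {A}: scan cost=100, card=100
  {BE}: card=1000; try (E,hash)→760, (B,merge)→1040, (E,merge)→1070, (B,hash)→1220, (B,nl_idx)→1400, (B,nl)→4050 …(+1); best=760 via (E,hash)
  {BD}: card=4000; try (B,hash)→1320, (D,merge)→1520, (B,merge)→1540, (D,hash)→1560, (D,nl_idx)→4640, (B,nl_idx)→4800 …(+2); best=1320 via (B,hash)
  {CE}: card=1000; try (C,hash)→580, (E,merge)→670, (E,hash)→680, (C,merge)→680, (E,nl)→2040, (C,nl)→2050; best=580 via (C,hash)
  {AE}: card=100; try (A,nl_idx)→500, (E,hash)→800, (A,merge)→1200, (E,merge)→1250, (A,hash)→1500, (A,nl)→5050 …(+1); best=500 via (A,nl_idx)
  {BDE}: card=50000; try (D,hash)→3160, (E,hash)→5920, (D,merge)→12560, (E,merge)→53670, (D,nl_idx)→57760, (D,nl)→100760 …(+1); best=3160 via (D,hash)
  {BCE}: card=20000; try (C,hash)→2240, (B,hash)→2700, (C,merge)→12040, (B,merge)→12220, (B,nl_idx)→27580, (C,nl)→40760 …(+1); best=2240 via (C,hash)
  {ABE}: card=2000; try (B,hash)→1720, (B,merge)→1940, (A,hash)→3160, (B,nl_idx)→3200, (B,nl)→8500, (A,nl_idx)→9760 …(+2); best=1720 via (B,hash)
  {ACE}: card=2000; try (C,hash)→1080, (C,merge)→1580, (A,hash)→2980, (C,nl)→4500, (A,nl_idx)→9580, (A,merge)→12380 …(+1); best=1080 via (C,hash)
  {BCDE}: card=1000000; try (D,hash)→23640, (C,hash)→53640, (D,merge)→323040, (C,merge)→853440, (D,nl_idx)→1142240, (D,nl)→2002240 …(+1); best=23640 via (D,hash)
  {ABDE}: card=100000; try (D,hash)→5120, (D,merge)→26520, (A,hash)→54560, (D,nl_idx)→115720, (D,nl)→201720, (A,nl_idx)→453160 …(+2); best=5120 via (D,hash)
  {ABCE}: card=40000; try (C,hash)→4200, (B,hash)→4200, (A,hash)→23640, (B,merge)→25720, (C,merge)→26000, (B,nl_idx)→55080 …(+5); best=4200 via (C,hash)
  {ABCDE}: card=2000000; try (D,hash)→45600, (C,hash)→105600, (D,merge)→685000, (A,hash)→1025040, (C,merge)→1805400, (D,nl_idx)→2284200 …(+5); best=45600 via (D,hash)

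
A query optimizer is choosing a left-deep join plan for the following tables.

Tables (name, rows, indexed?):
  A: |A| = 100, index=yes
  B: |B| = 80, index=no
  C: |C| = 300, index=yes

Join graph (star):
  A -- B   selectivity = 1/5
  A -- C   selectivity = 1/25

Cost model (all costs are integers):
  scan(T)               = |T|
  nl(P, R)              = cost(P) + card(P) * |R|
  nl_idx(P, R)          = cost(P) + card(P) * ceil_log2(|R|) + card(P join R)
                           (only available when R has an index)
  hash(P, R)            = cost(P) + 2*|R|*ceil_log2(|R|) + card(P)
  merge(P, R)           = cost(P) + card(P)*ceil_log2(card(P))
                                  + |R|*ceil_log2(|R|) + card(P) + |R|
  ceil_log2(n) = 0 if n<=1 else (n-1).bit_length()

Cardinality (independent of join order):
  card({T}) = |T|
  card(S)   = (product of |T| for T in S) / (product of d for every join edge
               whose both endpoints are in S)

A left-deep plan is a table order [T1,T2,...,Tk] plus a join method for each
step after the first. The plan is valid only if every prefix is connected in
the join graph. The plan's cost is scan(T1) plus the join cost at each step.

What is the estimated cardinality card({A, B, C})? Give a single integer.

Tables in S: A(100), B(80), C(300)
Edges inside S: A-B(d=5), A-C(d=25)
numerator = 100 * 80 * 300 = 2400000
denominator = 5 * 25 = 125
card(S) = 2400000 / 125 = 19200

19200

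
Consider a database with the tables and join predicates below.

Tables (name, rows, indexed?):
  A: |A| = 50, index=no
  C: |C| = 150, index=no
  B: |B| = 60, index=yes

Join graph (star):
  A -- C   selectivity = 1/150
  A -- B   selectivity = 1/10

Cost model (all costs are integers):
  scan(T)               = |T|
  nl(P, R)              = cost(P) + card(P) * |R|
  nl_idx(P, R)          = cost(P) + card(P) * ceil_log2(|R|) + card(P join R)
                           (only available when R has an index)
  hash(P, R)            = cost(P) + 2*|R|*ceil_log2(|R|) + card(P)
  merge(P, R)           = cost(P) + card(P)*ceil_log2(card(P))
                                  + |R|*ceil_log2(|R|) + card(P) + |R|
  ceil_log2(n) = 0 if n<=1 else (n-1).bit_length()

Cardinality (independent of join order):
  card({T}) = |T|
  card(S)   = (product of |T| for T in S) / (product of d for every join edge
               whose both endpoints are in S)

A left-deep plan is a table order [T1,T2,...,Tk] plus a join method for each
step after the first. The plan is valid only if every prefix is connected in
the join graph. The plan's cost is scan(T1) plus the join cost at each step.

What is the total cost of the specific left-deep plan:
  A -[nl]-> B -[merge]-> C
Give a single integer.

step 1: scan A: cost=50, card=50
step 2: join B via nl
    card(P join B) = 50*60/(10) = 300
    cost = 50 + 50*60 = 3050
step 3: join C via merge
    card(P join C) = 300*150/(150) = 300
    cost = 3050 + 300*9 + 150*8 + 300 + 150 = 7400

7400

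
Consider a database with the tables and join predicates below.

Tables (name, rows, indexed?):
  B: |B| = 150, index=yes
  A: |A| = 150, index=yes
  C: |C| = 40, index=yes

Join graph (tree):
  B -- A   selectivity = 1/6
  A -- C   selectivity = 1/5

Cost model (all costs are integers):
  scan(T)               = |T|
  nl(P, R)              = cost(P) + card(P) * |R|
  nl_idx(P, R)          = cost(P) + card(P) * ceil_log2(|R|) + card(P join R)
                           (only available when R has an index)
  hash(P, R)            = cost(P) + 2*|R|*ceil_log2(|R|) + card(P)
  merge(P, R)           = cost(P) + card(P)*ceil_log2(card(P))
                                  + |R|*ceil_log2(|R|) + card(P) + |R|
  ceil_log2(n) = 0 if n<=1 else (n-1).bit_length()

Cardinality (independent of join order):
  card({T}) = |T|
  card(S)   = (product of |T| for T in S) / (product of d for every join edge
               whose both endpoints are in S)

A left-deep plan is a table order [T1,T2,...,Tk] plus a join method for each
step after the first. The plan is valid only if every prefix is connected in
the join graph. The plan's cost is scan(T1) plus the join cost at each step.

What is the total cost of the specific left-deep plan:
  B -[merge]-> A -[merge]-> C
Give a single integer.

51880

step 1: scan B: cost=150, card=150
step 2: join A via merge
    card(P join A) = 150*150/(6) = 3750
    cost = 150 + 150*8 + 150*8 + 150 + 150 = 2850
step 3: join C via merge
    card(P join C) = 3750*40/(5) = 30000
    cost = 2850 + 3750*12 + 40*6 + 3750 + 40 = 51880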